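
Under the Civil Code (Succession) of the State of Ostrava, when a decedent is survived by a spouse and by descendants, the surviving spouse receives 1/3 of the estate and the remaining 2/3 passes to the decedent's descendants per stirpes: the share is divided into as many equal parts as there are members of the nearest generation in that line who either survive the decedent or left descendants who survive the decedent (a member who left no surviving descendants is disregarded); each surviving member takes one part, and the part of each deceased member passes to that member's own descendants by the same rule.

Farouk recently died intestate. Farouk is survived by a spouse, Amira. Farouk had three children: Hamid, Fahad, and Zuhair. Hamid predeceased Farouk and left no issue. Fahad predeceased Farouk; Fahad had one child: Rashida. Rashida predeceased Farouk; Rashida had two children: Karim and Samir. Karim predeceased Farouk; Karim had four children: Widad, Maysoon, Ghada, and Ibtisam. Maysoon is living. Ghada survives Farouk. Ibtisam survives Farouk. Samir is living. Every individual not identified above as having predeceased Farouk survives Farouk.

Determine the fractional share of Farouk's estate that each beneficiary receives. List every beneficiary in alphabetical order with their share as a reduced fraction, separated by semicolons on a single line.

Amira, as surviving spouse, takes 1/3.
The remaining 2/3 passes to Farouk's descendants per stirpes.
Hamid left no surviving issue, so that branch lapses and is disregarded.
The 2/3 is divided into 2 equal shares of 1/3 among Fahad, Zuhair.
Fahad predeceased; the 1/3 allotted to Fahad's branch passes to Fahad's issue by representation.
Rashida's line is the sole branch at this level, so the full 1/3 passes to Rashida's issue by representation.
The 1/3 is divided into 2 equal shares of 1/6 among Karim, Samir.
Karim predeceased; the 1/6 allotted to Karim's branch passes to Karim's issue by representation.
The 1/6 is divided into 4 equal shares of 1/24 among Widad, Maysoon, Ghada, Ibtisam.
Widad is living and takes 1/24.
Maysoon is living and takes 1/24.
Ghada is living and takes 1/24.
Ibtisam is living and takes 1/24.
Samir is living and takes 1/6.
Zuhair is living and takes 1/3.

Amira 1/3; Ghada 1/24; Ibtisam 1/24; Maysoon 1/24; Samir 1/6; Widad 1/24; Zuhair 1/3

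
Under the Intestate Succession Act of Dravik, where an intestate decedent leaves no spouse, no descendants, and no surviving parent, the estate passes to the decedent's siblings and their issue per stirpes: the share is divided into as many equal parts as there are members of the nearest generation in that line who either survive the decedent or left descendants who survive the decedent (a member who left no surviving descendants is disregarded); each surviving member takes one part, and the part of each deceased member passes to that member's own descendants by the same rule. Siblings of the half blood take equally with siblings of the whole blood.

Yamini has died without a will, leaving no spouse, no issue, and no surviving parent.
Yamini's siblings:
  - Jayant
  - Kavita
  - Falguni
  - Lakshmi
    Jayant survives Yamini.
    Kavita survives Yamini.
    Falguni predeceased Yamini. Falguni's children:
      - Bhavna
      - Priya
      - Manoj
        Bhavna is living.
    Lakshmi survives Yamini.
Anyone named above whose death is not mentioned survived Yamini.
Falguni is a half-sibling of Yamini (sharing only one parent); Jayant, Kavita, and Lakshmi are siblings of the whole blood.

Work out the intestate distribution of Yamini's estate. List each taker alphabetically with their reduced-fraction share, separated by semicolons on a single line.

No spouse, descendants, or parent survives, so the estate passes to Yamini's siblings per stirpes.
Half-blood and whole-blood siblings take equally under the stated rule.
The estate is divided into 4 equal shares of 1/4 among Jayant, Kavita, Falguni, Lakshmi.
Jayant is living and takes 1/4.
Kavita is living and takes 1/4.
Falguni predeceased; the 1/4 allotted to Falguni's branch passes to Falguni's issue by representation.
The 1/4 is divided into 3 equal shares of 1/12 among Bhavna, Priya, Manoj.
Bhavna is living and takes 1/12.
Priya is living and takes 1/12.
Manoj is living and takes 1/12.
Lakshmi is living and takes 1/4.

Bhavna 1/12; Jayant 1/4; Kavita 1/4; Lakshmi 1/4; Manoj 1/12; Priya 1/12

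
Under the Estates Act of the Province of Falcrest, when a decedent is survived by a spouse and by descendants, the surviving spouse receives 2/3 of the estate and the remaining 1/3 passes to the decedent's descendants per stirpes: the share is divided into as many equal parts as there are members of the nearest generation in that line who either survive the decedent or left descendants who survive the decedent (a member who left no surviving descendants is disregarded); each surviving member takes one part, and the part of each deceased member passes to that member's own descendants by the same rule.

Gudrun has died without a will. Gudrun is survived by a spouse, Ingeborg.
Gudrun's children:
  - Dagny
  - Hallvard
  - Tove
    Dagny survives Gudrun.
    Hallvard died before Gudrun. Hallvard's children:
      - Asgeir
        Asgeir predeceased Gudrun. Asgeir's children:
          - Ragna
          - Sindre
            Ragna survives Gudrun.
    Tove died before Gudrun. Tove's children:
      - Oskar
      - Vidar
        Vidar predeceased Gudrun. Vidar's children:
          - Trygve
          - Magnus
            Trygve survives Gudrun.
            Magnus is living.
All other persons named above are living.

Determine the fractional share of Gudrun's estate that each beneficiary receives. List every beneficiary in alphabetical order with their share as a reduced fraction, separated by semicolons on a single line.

Dagny 1/9; Ingeborg 2/3; Magnus 1/36; Oskar 1/18; Ragna 1/18; Sindre 1/18; Trygve 1/36

Ingeborg, as surviving spouse, takes 2/3.
The remaining 1/3 passes to Gudrun's descendants per stirpes.
The 1/3 is divided into 3 equal shares of 1/9 among Dagny, Hallvard, Tove.
Dagny is living and takes 1/9.
Hallvard predeceased; the 1/9 allotted to Hallvard's branch passes to Hallvard's issue by representation.
Asgeir's line is the sole branch at this level, so the full 1/9 passes to Asgeir's issue by representation.
The 1/9 is divided into 2 equal shares of 1/18 among Ragna, Sindre.
Ragna is living and takes 1/18.
Sindre is living and takes 1/18.
Tove predeceased; the 1/9 allotted to Tove's branch passes to Tove's issue by representation.
The 1/9 is divided into 2 equal shares of 1/18 among Oskar, Vidar.
Oskar is living and takes 1/18.
Vidar predeceased; the 1/18 allotted to Vidar's branch passes to Vidar's issue by representation.
The 1/18 is divided into 2 equal shares of 1/36 among Trygve, Magnus.
Trygve is living and takes 1/36.
Magnus is living and takes 1/36.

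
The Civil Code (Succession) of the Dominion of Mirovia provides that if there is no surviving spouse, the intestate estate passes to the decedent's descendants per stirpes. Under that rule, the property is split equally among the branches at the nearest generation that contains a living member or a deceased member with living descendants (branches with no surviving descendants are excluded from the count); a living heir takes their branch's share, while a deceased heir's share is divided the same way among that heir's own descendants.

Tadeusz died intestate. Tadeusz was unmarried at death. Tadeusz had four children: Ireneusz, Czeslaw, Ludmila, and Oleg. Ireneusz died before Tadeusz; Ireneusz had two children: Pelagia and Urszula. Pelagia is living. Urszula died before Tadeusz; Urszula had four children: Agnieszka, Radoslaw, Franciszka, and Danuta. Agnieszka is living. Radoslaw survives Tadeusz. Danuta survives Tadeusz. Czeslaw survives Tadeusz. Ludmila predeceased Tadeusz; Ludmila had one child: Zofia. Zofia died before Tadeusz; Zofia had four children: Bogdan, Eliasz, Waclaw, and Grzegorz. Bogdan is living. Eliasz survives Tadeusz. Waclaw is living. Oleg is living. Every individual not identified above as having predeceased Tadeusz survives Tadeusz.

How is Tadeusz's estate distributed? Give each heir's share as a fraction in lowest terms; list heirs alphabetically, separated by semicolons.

Agnieszka 1/32; Bogdan 1/16; Czeslaw 1/4; Danuta 1/32; Eliasz 1/16; Franciszka 1/32; Grzegorz 1/16; Oleg 1/4; Pelagia 1/8; Radoslaw 1/32; Waclaw 1/16

There is no surviving spouse, so the entire estate passes to Tadeusz's descendants per stirpes.
The estate is divided into 4 equal shares of 1/4 among Ireneusz, Czeslaw, Ludmila, Oleg.
Ireneusz predeceased; the 1/4 allotted to Ireneusz's branch passes to Ireneusz's issue by representation.
The 1/4 is divided into 2 equal shares of 1/8 among Pelagia, Urszula.
Pelagia is living and takes 1/8.
Urszula predeceased; the 1/8 allotted to Urszula's branch passes to Urszula's issue by representation.
The 1/8 is divided into 4 equal shares of 1/32 among Agnieszka, Radoslaw, Franciszka, Danuta.
Agnieszka is living and takes 1/32.
Radoslaw is living and takes 1/32.
Franciszka is living and takes 1/32.
Danuta is living and takes 1/32.
Czeslaw is living and takes 1/4.
Ludmila predeceased; the 1/4 allotted to Ludmila's branch passes to Ludmila's issue by representation.
Zofia's line is the sole branch at this level, so the full 1/4 passes to Zofia's issue by representation.
The 1/4 is divided into 4 equal shares of 1/16 among Bogdan, Eliasz, Waclaw, Grzegorz.
Bogdan is living and takes 1/16.
Eliasz is living and takes 1/16.
Waclaw is living and takes 1/16.
Grzegorz is living and takes 1/16.
Oleg is living and takes 1/4.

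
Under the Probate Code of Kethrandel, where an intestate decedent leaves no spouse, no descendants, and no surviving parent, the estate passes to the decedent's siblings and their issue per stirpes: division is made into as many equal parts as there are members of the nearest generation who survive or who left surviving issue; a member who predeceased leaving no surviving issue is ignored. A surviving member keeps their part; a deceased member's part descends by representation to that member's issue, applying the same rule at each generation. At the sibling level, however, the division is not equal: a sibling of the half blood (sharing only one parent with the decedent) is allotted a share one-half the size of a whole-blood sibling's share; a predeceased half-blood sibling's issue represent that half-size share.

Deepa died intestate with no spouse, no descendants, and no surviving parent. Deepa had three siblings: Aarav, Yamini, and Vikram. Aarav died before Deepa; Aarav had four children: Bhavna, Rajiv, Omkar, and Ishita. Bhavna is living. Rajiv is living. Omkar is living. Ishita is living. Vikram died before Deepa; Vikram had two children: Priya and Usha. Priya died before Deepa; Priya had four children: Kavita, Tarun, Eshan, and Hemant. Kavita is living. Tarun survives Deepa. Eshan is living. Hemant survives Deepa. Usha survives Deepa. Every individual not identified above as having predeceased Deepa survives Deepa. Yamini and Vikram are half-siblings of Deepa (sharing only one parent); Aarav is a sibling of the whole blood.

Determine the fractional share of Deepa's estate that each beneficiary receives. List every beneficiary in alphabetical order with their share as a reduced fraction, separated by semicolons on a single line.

No spouse, descendants, or parent survives, so the estate passes to Deepa's siblings per stirpes.
Half-blood siblings count for one-half the weight of whole-blood siblings at the initial division.
Dividing 1 in proportion to weights (total weight 2): Aarav (weight 1) → 1/2; Yamini (weight 1/2) → 1/4; Vikram (weight 1/2) → 1/4.
Aarav predeceased; the 1/2 allotted to Aarav's branch passes to Aarav's issue by representation.
The 1/2 is divided into 4 equal shares of 1/8 among Bhavna, Rajiv, Omkar, Ishita.
Bhavna is living and takes 1/8.
Rajiv is living and takes 1/8.
Omkar is living and takes 1/8.
Ishita is living and takes 1/8.
Yamini is living and takes 1/4.
Vikram predeceased; the 1/4 allotted to Vikram's branch passes to Vikram's issue by representation.
The 1/4 is divided into 2 equal shares of 1/8 among Priya, Usha.
Priya predeceased; the 1/8 allotted to Priya's branch passes to Priya's issue by representation.
The 1/8 is divided into 4 equal shares of 1/32 among Kavita, Tarun, Eshan, Hemant.
Kavita is living and takes 1/32.
Tarun is living and takes 1/32.
Eshan is living and takes 1/32.
Hemant is living and takes 1/32.
Usha is living and takes 1/8.

Bhavna 1/8; Eshan 1/32; Hemant 1/32; Ishita 1/8; Kavita 1/32; Omkar 1/8; Rajiv 1/8; Tarun 1/32; Usha 1/8; Yamini 1/4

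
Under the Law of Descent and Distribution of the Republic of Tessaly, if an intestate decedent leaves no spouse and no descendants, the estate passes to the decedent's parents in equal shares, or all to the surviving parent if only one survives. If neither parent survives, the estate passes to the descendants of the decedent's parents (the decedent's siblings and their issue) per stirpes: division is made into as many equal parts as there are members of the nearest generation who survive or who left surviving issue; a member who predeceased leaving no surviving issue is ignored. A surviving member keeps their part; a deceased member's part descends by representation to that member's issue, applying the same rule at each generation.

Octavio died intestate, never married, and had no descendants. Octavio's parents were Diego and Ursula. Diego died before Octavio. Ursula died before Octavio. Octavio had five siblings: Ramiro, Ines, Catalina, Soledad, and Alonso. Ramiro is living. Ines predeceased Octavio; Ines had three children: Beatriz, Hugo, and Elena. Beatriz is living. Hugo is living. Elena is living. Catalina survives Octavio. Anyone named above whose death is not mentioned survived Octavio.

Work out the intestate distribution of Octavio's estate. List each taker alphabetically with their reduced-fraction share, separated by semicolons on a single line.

Alonso 1/5; Beatriz 1/15; Catalina 1/5; Elena 1/15; Hugo 1/15; Ramiro 1/5; Soledad 1/5

Neither parent survives and there are no descendants, so the estate passes to Octavio's siblings and their issue per stirpes.
The estate is divided into 5 equal shares of 1/5 among Ramiro, Ines, Catalina, Soledad, Alonso.
Ramiro is living and takes 1/5.
Ines predeceased; the 1/5 allotted to Ines's branch passes to Ines's issue by representation.
The 1/5 is divided into 3 equal shares of 1/15 among Beatriz, Hugo, Elena.
Beatriz is living and takes 1/15.
Hugo is living and takes 1/15.
Elena is living and takes 1/15.
Catalina is living and takes 1/5.
Soledad is living and takes 1/5.
Alonso is living and takes 1/5.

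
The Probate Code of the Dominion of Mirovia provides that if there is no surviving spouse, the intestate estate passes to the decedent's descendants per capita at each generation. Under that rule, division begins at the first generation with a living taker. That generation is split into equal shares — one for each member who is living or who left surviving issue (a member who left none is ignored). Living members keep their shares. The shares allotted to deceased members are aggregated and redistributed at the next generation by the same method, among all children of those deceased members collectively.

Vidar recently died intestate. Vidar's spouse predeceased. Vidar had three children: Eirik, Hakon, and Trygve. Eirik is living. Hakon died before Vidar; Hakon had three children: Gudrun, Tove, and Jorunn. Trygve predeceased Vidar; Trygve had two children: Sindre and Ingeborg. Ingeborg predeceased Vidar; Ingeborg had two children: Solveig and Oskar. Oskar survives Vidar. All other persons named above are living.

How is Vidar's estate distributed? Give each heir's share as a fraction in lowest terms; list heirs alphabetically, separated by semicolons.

There is no surviving spouse, so the entire estate passes to Vidar's descendants per capita at each generation.
At generation 1 (Eirik, Hakon, Trygve) there are 3 shares of (1)/3 = 1/3 each.
Living: Eirik — each takes 1/3.
Deceased: Hakon and Trygve. Their combined 2/3 is pooled and carried to generation 2.
At generation 2 (Gudrun, Tove, Jorunn, Sindre, Ingeborg) there are 5 shares of (2/3)/5 = 2/15 each.
Living: Gudrun, Tove, Jorunn, and Sindre — each takes 2/15.
Deceased: Ingeborg. That 2/15 share is carried to generation 3.
At generation 3 (Solveig, Oskar) there are 2 shares of (2/15)/2 = 1/15 each.
Living: Solveig and Oskar — each takes 1/15.

Eirik 1/3; Gudrun 2/15; Jorunn 2/15; Oskar 1/15; Sindre 2/15; Solveig 1/15; Tove 2/15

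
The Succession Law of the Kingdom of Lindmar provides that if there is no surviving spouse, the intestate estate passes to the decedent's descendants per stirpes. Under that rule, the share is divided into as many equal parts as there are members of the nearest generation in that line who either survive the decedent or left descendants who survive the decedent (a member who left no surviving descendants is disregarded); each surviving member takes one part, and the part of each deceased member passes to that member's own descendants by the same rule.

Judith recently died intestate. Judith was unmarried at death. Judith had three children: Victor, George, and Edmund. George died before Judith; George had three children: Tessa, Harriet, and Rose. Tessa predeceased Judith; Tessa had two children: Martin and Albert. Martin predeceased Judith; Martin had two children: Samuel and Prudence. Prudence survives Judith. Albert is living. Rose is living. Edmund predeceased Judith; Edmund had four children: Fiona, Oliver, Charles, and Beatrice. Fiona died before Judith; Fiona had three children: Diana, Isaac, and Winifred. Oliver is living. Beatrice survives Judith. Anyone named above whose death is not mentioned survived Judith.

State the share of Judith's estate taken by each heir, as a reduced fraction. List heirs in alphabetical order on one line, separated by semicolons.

Albert 1/18; Beatrice 1/12; Charles 1/12; Diana 1/36; Harriet 1/9; Isaac 1/36; Oliver 1/12; Prudence 1/36; Rose 1/9; Samuel 1/36; Victor 1/3; Winifred 1/36

There is no surviving spouse, so the entire estate passes to Judith's descendants per stirpes.
The estate is divided into 3 equal shares of 1/3 among Victor, George, Edmund.
Victor is living and takes 1/3.
George predeceased; the 1/3 allotted to George's branch passes to George's issue by representation.
The 1/3 is divided into 3 equal shares of 1/9 among Tessa, Harriet, Rose.
Tessa predeceased; the 1/9 allotted to Tessa's branch passes to Tessa's issue by representation.
The 1/9 is divided into 2 equal shares of 1/18 among Martin, Albert.
Martin predeceased; the 1/18 allotted to Martin's branch passes to Martin's issue by representation.
The 1/18 is divided into 2 equal shares of 1/36 among Samuel, Prudence.
Samuel is living and takes 1/36.
Prudence is living and takes 1/36.
Albert is living and takes 1/18.
Harriet is living and takes 1/9.
Rose is living and takes 1/9.
Edmund predeceased; the 1/3 allotted to Edmund's branch passes to Edmund's issue by representation.
The 1/3 is divided into 4 equal shares of 1/12 among Fiona, Oliver, Charles, Beatrice.
Fiona predeceased; the 1/12 allotted to Fiona's branch passes to Fiona's issue by representation.
The 1/12 is divided into 3 equal shares of 1/36 among Diana, Isaac, Winifred.
Diana is living and takes 1/36.
Isaac is living and takes 1/36.
Winifred is living and takes 1/36.
Oliver is living and takes 1/12.
Charles is living and takes 1/12.
Beatrice is living and takes 1/12.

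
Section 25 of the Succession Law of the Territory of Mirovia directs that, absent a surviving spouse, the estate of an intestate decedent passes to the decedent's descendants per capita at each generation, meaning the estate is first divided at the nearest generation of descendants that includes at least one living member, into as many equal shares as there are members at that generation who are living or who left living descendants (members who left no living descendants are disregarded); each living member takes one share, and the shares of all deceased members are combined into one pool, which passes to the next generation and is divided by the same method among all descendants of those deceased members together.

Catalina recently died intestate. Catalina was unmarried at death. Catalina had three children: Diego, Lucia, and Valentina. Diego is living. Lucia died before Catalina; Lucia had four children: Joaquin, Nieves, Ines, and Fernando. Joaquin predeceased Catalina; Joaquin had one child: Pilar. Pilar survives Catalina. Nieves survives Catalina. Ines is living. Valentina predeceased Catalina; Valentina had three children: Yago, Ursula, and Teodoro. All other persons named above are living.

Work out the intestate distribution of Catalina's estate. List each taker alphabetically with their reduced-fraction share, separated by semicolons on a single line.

Diego 1/3; Fernando 2/21; Ines 2/21; Nieves 2/21; Pilar 2/21; Teodoro 2/21; Ursula 2/21; Yago 2/21

There is no surviving spouse, so the entire estate passes to Catalina's descendants per capita at each generation.
At generation 1 (Diego, Lucia, Valentina) there are 3 shares of (1)/3 = 1/3 each.
Living: Diego — each takes 1/3.
Deceased: Lucia and Valentina. Their combined 2/3 is pooled and carried to generation 2.
At generation 2 (Joaquin, Nieves, Ines, Fernando, Yago, Ursula, Teodoro) there are 7 shares of (2/3)/7 = 2/21 each.
Living: Nieves, Ines, Fernando, Yago, Ursula, and Teodoro — each takes 2/21.
Deceased: Joaquin. That 2/21 share is carried to generation 3.
At generation 3 (Pilar) there are 1 shares of (2/21)/1 = 2/21 each.
Living: Pilar — each takes 2/21.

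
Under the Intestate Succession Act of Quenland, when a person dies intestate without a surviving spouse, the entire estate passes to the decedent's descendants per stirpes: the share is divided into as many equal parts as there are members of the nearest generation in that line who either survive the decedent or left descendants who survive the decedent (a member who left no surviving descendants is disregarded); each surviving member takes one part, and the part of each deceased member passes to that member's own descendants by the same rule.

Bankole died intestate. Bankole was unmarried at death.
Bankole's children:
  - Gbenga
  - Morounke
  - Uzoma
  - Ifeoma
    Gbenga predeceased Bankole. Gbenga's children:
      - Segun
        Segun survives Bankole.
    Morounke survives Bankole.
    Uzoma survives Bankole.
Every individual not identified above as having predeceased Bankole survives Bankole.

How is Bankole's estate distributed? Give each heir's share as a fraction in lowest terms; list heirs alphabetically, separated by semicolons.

Ifeoma 1/4; Morounke 1/4; Segun 1/4; Uzoma 1/4

There is no surviving spouse, so the entire estate passes to Bankole's descendants per stirpes.
The estate is divided into 4 equal shares of 1/4 among Gbenga, Morounke, Uzoma, Ifeoma.
Gbenga predeceased; the 1/4 allotted to Gbenga's branch passes to Gbenga's issue by representation.
Segun is the sole taker at this level and receives the full 1/4.
Morounke is living and takes 1/4.
Uzoma is living and takes 1/4.
Ifeoma is living and takes 1/4.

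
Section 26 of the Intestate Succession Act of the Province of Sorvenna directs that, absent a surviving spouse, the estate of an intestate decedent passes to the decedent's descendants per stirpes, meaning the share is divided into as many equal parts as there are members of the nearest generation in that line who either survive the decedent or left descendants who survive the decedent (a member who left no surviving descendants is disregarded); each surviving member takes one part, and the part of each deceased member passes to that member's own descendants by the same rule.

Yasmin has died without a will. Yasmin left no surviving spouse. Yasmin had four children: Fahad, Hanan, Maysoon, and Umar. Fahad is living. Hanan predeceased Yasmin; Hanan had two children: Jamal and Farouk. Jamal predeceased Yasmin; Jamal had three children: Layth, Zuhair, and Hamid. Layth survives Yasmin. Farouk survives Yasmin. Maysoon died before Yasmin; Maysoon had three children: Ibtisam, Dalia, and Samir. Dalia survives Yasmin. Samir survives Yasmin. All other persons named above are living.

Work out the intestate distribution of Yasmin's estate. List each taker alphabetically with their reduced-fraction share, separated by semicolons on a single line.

Dalia 1/12; Fahad 1/4; Farouk 1/8; Hamid 1/24; Ibtisam 1/12; Layth 1/24; Samir 1/12; Umar 1/4; Zuhair 1/24

There is no surviving spouse, so the entire estate passes to Yasmin's descendants per stirpes.
The estate is divided into 4 equal shares of 1/4 among Fahad, Hanan, Maysoon, Umar.
Fahad is living and takes 1/4.
Hanan predeceased; the 1/4 allotted to Hanan's branch passes to Hanan's issue by representation.
The 1/4 is divided into 2 equal shares of 1/8 among Jamal, Farouk.
Jamal predeceased; the 1/8 allotted to Jamal's branch passes to Jamal's issue by representation.
The 1/8 is divided into 3 equal shares of 1/24 among Layth, Zuhair, Hamid.
Layth is living and takes 1/24.
Zuhair is living and takes 1/24.
Hamid is living and takes 1/24.
Farouk is living and takes 1/8.
Maysoon predeceased; the 1/4 allotted to Maysoon's branch passes to Maysoon's issue by representation.
The 1/4 is divided into 3 equal shares of 1/12 among Ibtisam, Dalia, Samir.
Ibtisam is living and takes 1/12.
Dalia is living and takes 1/12.
Samir is living and takes 1/12.
Umar is living and takes 1/4.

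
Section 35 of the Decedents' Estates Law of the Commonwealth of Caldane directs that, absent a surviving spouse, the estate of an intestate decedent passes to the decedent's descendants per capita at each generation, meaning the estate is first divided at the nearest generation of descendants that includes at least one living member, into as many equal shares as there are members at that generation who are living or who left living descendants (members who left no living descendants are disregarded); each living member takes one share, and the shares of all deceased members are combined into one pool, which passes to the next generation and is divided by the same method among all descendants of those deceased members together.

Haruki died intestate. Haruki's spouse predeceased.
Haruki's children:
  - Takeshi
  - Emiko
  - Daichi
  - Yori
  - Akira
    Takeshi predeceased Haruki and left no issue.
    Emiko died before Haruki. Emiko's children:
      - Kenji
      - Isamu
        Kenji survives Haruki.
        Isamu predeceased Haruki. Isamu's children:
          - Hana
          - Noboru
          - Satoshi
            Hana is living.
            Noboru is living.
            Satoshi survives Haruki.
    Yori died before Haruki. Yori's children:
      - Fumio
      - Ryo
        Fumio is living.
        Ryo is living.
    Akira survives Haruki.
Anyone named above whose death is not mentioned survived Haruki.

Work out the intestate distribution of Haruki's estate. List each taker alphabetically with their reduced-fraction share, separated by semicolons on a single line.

There is no surviving spouse, so the entire estate passes to Haruki's descendants per capita at each generation.
At generation 1 (Emiko, Daichi, Yori, Akira) there are 4 shares of (1)/4 = 1/4 each.
Living: Daichi and Akira — each takes 1/4.
Deceased: Emiko and Yori. Their combined 1/2 is pooled and carried to generation 2.
At generation 2 (Kenji, Isamu, Fumio, Ryo) there are 4 shares of (1/2)/4 = 1/8 each.
Living: Kenji, Fumio, and Ryo — each takes 1/8.
Deceased: Isamu. That 1/8 share is carried to generation 3.
At generation 3 (Hana, Noboru, Satoshi) there are 3 shares of (1/8)/3 = 1/24 each.
Living: Hana, Noboru, and Satoshi — each takes 1/24.

Akira 1/4; Daichi 1/4; Fumio 1/8; Hana 1/24; Kenji 1/8; Noboru 1/24; Ryo 1/8; Satoshi 1/24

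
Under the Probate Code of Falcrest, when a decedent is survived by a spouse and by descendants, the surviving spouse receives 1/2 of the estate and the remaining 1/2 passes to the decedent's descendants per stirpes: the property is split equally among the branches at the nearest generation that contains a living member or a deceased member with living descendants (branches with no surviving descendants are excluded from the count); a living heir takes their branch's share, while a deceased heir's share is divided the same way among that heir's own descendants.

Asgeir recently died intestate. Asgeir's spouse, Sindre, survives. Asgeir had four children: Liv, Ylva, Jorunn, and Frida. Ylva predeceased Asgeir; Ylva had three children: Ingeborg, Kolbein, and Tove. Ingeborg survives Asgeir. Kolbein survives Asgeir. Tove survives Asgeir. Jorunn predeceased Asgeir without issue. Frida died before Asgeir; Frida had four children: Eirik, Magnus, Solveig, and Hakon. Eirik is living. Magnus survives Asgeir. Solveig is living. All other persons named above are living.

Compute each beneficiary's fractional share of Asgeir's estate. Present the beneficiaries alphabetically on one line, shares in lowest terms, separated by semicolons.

Eirik 1/24; Hakon 1/24; Ingeborg 1/18; Kolbein 1/18; Liv 1/6; Magnus 1/24; Sindre 1/2; Solveig 1/24; Tove 1/18

Sindre, as surviving spouse, takes 1/2.
The remaining 1/2 passes to Asgeir's descendants per stirpes.
Jorunn left no surviving issue, so that branch lapses and is disregarded.
The 1/2 is divided into 3 equal shares of 1/6 among Liv, Ylva, Frida.
Liv is living and takes 1/6.
Ylva predeceased; the 1/6 allotted to Ylva's branch passes to Ylva's issue by representation.
The 1/6 is divided into 3 equal shares of 1/18 among Ingeborg, Kolbein, Tove.
Ingeborg is living and takes 1/18.
Kolbein is living and takes 1/18.
Tove is living and takes 1/18.
Frida predeceased; the 1/6 allotted to Frida's branch passes to Frida's issue by representation.
The 1/6 is divided into 4 equal shares of 1/24 among Eirik, Magnus, Solveig, Hakon.
Eirik is living and takes 1/24.
Magnus is living and takes 1/24.
Solveig is living and takes 1/24.
Hakon is living and takes 1/24.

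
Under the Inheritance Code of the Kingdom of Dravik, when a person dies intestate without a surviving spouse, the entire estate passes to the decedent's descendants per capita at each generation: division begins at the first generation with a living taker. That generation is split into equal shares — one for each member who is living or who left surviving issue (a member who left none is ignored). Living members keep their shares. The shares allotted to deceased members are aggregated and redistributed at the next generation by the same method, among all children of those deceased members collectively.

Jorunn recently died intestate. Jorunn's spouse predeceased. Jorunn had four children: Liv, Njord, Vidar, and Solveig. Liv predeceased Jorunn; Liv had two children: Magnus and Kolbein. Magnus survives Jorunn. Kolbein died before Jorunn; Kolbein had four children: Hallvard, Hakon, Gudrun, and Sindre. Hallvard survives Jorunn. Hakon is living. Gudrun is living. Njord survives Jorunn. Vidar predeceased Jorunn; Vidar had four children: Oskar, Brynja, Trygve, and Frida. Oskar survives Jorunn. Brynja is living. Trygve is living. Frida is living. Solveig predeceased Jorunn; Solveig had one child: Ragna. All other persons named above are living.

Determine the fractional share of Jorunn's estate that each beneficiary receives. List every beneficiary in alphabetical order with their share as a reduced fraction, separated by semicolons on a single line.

Brynja 3/28; Frida 3/28; Gudrun 3/112; Hakon 3/112; Hallvard 3/112; Magnus 3/28; Njord 1/4; Oskar 3/28; Ragna 3/28; Sindre 3/112; Trygve 3/28

There is no surviving spouse, so the entire estate passes to Jorunn's descendants per capita at each generation.
At generation 1 (Liv, Njord, Vidar, Solveig) there are 4 shares of (1)/4 = 1/4 each.
Living: Njord — each takes 1/4.
Deceased: Liv, Vidar, and Solveig. Their combined 3/4 is pooled and carried to generation 2.
At generation 2 (Magnus, Kolbein, Oskar, Brynja, Trygve, Frida, Ragna) there are 7 shares of (3/4)/7 = 3/28 each.
Living: Magnus, Oskar, Brynja, Trygve, Frida, and Ragna — each takes 3/28.
Deceased: Kolbein. That 3/28 share is carried to generation 3.
At generation 3 (Hallvard, Hakon, Gudrun, Sindre) there are 4 shares of (3/28)/4 = 3/112 each.
Living: Hallvard, Hakon, Gudrun, and Sindre — each takes 3/112.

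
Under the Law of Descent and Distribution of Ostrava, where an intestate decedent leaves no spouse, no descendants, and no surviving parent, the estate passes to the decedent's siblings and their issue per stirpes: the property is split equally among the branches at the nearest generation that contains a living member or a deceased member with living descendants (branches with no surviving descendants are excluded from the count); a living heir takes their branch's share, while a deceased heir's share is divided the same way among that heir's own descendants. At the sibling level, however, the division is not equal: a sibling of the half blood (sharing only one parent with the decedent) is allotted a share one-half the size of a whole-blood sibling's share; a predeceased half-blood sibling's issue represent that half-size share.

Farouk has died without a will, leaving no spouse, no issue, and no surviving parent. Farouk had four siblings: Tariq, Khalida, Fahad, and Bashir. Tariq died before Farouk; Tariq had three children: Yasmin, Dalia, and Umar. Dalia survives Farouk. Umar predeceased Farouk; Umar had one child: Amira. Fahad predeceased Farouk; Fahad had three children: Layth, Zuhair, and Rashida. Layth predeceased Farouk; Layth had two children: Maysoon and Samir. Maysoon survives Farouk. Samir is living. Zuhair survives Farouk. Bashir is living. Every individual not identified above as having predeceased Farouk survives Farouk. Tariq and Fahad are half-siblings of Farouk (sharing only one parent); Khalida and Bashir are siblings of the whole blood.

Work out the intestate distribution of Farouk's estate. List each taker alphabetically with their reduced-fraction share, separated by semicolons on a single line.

No spouse, descendants, or parent survives, so the estate passes to Farouk's siblings per stirpes.
Half-blood siblings count for one-half the weight of whole-blood siblings at the initial division.
Dividing 1 in proportion to weights (total weight 3): Tariq (weight 1/2) → 1/6; Khalida (weight 1) → 1/3; Fahad (weight 1/2) → 1/6; Bashir (weight 1) → 1/3.
Tariq predeceased; the 1/6 allotted to Tariq's branch passes to Tariq's issue by representation.
The 1/6 is divided into 3 equal shares of 1/18 among Yasmin, Dalia, Umar.
Yasmin is living and takes 1/18.
Dalia is living and takes 1/18.
Umar predeceased; the 1/18 allotted to Umar's branch passes to Umar's issue by representation.
Amira is the sole taker at this level and receives the full 1/18.
Khalida is living and takes 1/3.
Fahad predeceased; the 1/6 allotted to Fahad's branch passes to Fahad's issue by representation.
The 1/6 is divided into 3 equal shares of 1/18 among Layth, Zuhair, Rashida.
Layth predeceased; the 1/18 allotted to Layth's branch passes to Layth's issue by representation.
The 1/18 is divided into 2 equal shares of 1/36 among Maysoon, Samir.
Maysoon is living and takes 1/36.
Samir is living and takes 1/36.
Zuhair is living and takes 1/18.
Rashida is living and takes 1/18.
Bashir is living and takes 1/3.

Amira 1/18; Bashir 1/3; Dalia 1/18; Khalida 1/3; Maysoon 1/36; Rashida 1/18; Samir 1/36; Yasmin 1/18; Zuhair 1/18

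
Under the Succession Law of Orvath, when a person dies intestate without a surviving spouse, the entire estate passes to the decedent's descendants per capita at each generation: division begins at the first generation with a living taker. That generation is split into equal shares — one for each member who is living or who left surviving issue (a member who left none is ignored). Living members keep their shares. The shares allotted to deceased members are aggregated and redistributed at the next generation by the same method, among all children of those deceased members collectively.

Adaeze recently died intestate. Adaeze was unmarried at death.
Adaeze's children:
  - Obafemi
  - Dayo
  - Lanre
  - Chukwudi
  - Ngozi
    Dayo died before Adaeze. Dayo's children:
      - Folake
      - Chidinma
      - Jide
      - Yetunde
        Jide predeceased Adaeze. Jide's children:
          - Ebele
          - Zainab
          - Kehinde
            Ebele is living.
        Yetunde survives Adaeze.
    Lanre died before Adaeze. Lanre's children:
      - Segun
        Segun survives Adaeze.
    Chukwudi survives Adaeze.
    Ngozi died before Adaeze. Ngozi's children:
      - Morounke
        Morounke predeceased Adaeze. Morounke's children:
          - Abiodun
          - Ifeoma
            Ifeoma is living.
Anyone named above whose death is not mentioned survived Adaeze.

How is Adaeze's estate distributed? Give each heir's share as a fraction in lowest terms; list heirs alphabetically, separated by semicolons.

Abiodun 1/25; Chidinma 1/10; Chukwudi 1/5; Ebele 1/25; Folake 1/10; Ifeoma 1/25; Kehinde 1/25; Obafemi 1/5; Segun 1/10; Yetunde 1/10; Zainab 1/25

There is no surviving spouse, so the entire estate passes to Adaeze's descendants per capita at each generation.
At generation 1 (Obafemi, Dayo, Lanre, Chukwudi, Ngozi) there are 5 shares of (1)/5 = 1/5 each.
Living: Obafemi and Chukwudi — each takes 1/5.
Deceased: Dayo, Lanre, and Ngozi. Their combined 3/5 is pooled and carried to generation 2.
At generation 2 (Folake, Chidinma, Jide, Yetunde, Segun, Morounke) there are 6 shares of (3/5)/6 = 1/10 each.
Living: Folake, Chidinma, Yetunde, and Segun — each takes 1/10.
Deceased: Jide and Morounke. Their combined 1/5 is pooled and carried to generation 3.
At generation 3 (Ebele, Zainab, Kehinde, Abiodun, Ifeoma) there are 5 shares of (1/5)/5 = 1/25 each.
Living: Ebele, Zainab, Kehinde, Abiodun, and Ifeoma — each takes 1/25.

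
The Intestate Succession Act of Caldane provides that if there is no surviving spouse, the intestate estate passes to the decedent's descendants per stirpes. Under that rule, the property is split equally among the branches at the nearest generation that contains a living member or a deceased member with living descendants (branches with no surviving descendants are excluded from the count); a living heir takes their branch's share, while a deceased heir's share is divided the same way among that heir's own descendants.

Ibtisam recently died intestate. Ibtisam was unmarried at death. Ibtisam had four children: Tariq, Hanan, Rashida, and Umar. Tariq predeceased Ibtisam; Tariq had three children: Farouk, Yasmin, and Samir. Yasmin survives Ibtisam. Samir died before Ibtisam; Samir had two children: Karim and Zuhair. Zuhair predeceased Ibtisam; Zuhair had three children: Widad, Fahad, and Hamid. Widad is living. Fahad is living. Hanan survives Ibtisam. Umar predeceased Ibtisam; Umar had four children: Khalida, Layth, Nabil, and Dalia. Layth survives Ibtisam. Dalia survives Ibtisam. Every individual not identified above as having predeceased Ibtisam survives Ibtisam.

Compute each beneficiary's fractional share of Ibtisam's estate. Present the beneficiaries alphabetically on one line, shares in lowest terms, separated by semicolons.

There is no surviving spouse, so the entire estate passes to Ibtisam's descendants per stirpes.
The estate is divided into 4 equal shares of 1/4 among Tariq, Hanan, Rashida, Umar.
Tariq predeceased; the 1/4 allotted to Tariq's branch passes to Tariq's issue by representation.
The 1/4 is divided into 3 equal shares of 1/12 among Farouk, Yasmin, Samir.
Farouk is living and takes 1/12.
Yasmin is living and takes 1/12.
Samir predeceased; the 1/12 allotted to Samir's branch passes to Samir's issue by representation.
The 1/12 is divided into 2 equal shares of 1/24 among Karim, Zuhair.
Karim is living and takes 1/24.
Zuhair predeceased; the 1/24 allotted to Zuhair's branch passes to Zuhair's issue by representation.
The 1/24 is divided into 3 equal shares of 1/72 among Widad, Fahad, Hamid.
Widad is living and takes 1/72.
Fahad is living and takes 1/72.
Hamid is living and takes 1/72.
Hanan is living and takes 1/4.
Rashida is living and takes 1/4.
Umar predeceased; the 1/4 allotted to Umar's branch passes to Umar's issue by representation.
The 1/4 is divided into 4 equal shares of 1/16 among Khalida, Layth, Nabil, Dalia.
Khalida is living and takes 1/16.
Layth is living and takes 1/16.
Nabil is living and takes 1/16.
Dalia is living and takes 1/16.

Dalia 1/16; Fahad 1/72; Farouk 1/12; Hamid 1/72; Hanan 1/4; Karim 1/24; Khalida 1/16; Layth 1/16; Nabil 1/16; Rashida 1/4; Widad 1/72; Yasmin 1/12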